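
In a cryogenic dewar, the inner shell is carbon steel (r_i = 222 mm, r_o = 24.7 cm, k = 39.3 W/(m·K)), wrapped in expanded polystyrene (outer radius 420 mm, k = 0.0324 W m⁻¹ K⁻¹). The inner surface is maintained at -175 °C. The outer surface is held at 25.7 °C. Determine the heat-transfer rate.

Q = 49.0 W

Treat each layer as a resistance in series:
  R_carbon steel = (1/0.222 − 1/0.247)/(4πk) = 0.4559/(4π·39.3) = 9.232×10^-4 K/W
  R_expanded polystyrene = (1/0.247 − 1/0.420)/(4πk) = 1.668/(4π·0.0324) = 4.096 K/W
ΣR = 9.232×10^-4 + 4.096 = 4.097 K/W
Q = ΔT/ΣR = (-175 °C − 25.7 °C)/4.097 = -49.0 W
(Negative Q ⇒ heat flows inward; heat gain = 49.0 W.)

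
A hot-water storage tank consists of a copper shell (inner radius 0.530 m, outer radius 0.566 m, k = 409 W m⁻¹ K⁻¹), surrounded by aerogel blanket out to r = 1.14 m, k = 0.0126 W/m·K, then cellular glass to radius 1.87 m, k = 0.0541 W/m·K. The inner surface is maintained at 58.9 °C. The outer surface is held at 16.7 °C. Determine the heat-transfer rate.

Q = 6.89 W

Series thermal resistances, inner to outer:
  R_copper = (1/0.530 − 1/0.566)/(4πk) = 0.1200/(4π·409) = 2.335×10^-5 K/W
  R_aerogel blanket = (1/0.566 − 1/1.14)/(4πk) = 0.8896/(4π·0.0126) = 5.618 K/W
  R_cellular glass = (1/1.14 − 1/1.87)/(4πk) = 0.3424/(4π·0.0541) = 0.5037 K/W
ΣR = 2.335×10^-5 + 5.618 + 0.5037 = 6.122 K/W
Q = ΔT/ΣR = (58.9 °C − 16.7 °C)/6.122 = 6.89 W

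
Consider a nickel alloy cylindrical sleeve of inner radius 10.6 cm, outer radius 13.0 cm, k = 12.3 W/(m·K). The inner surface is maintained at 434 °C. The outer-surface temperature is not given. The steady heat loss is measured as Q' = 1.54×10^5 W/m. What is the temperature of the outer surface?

T_out = 27.3 °C

Series resistances:
  R'_nickel alloy = ln(0.130/0.106)/(2πk) = 0.2041/(2π·12.3) = 0.002641 m·K/W
ΣR = 0.002641 m·K/W
ΔT = Q'·ΣR = 1.54×10^5 × 0.002641 = 406.7 K
Heat flows outward, so T_out = T_in − ΔT = 434 − 406.7 = 27.3 °C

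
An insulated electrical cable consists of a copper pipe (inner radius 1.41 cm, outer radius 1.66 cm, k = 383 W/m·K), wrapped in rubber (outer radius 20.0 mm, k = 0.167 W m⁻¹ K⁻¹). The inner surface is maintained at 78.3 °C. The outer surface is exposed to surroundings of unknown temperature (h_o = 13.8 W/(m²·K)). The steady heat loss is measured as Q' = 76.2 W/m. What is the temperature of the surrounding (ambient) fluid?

T_out = 20.8 °C

Sum the resistances:
  R'_copper = ln(0.0166/0.0141)/(2πk) = 0.1632/(2π·383) = 6.783×10^-5 m·K/W
  R'_rubber = ln(0.0200/0.0166)/(2πk) = 0.1863/(2π·0.167) = 0.1776 m·K/W
  R'_conv,out = 1/(2πr h) = 1/(2π·0.0200·13.8) = 0.5766 m·K/W
ΣR = 0.7543 m·K/W
ΔT = Q'·ΣR = 76.2 × 0.7543 = 57.48 K
Heat flows outward, so T_out = T_in − ΔT = 78.3 − 57.48 = 20.8 °C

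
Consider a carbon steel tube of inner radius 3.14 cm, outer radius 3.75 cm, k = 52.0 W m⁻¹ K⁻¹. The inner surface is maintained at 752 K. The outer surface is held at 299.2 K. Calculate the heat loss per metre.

Q' = 2πk·ΔT/ln(r₂/r₁) = 2π × 52.0 × 452.8 / ln(0.0375/0.0314) = 8.33×10^5 W/m

Q' = 833 kW/m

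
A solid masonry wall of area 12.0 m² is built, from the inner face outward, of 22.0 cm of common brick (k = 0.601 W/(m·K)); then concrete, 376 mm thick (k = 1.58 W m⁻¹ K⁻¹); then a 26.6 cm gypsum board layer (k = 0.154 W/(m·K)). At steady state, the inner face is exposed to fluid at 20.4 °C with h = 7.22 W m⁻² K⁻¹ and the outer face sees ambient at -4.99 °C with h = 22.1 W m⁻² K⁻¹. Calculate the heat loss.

Resistance network (inner→outer):
  R_conv,in = 1/(hA) = 1/(7.22·12.0) = 0.01154 K/W
  R_common brick = L/(kA) = 0.220/(0.601·12.0) = 0.03050 K/W
  R_concrete = L/(kA) = 0.376/(1.58·12.0) = 0.01983 K/W
  R_gypsum board = L/(kA) = 0.266/(0.154·12.0) = 0.1439 K/W
  R_conv,out = 1/(hA) = 1/(22.1·12.0) = 0.003771 K/W
ΣR = 0.01154 + 0.03050 + 0.01983 + 0.1439 + 0.003771 = 0.2095 K/W
Q = ΔT/ΣR = (20.4 °C − -4.99 °C)/0.2095 = 121 W

Q = 121 W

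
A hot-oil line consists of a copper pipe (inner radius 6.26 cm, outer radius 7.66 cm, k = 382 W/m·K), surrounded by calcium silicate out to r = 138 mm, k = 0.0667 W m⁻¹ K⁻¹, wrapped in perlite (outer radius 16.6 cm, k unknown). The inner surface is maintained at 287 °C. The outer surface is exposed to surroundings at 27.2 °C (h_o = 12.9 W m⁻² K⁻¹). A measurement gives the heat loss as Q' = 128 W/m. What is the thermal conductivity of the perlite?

ΣR = ΔT/Q' = |287 − 27.2|/128 = 2.030 m·K/W
Known resistances:
  R'_copper = ln(0.0766/0.0626)/(2πk) = 0.2018/(2π·382) = 8.409×10^-5 m·K/W
  R'_calcium silicate = ln(0.138/0.0766)/(2πk) = 0.5887/(2π·0.0667) = 1.405 m·K/W
  R'_conv,out = 1/(2πr h) = 1/(2π·0.166·12.9) = 0.07432 m·K/W
R_perlite = ΣR − ΣR_known = 2.030 − 1.479 = 0.5510 m·K/W
ln(r₂/r₁)/(2πk) = 0.5510 ⇒ k = 0.1847/(2π·0.5510) = 0.0534 W/m·K

k = 0.0534 W/m·K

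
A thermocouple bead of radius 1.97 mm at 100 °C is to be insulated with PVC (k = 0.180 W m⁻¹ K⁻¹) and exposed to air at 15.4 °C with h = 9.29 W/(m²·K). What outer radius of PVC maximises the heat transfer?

For a sphere, r_cr = 2k_ins/h = 2·0.180/9.29 = 0.0388 m = 3.88 cm

r_cr = 3.88 cm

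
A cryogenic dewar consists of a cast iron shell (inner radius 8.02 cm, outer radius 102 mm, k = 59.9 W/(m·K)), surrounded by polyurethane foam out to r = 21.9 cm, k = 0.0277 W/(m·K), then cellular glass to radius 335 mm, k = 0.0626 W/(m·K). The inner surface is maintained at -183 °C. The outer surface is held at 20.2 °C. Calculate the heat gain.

Q = 11.9 W

Resistance network (inner→outer):
  R_cast iron = (1/0.0802 − 1/0.102)/(4πk) = 2.665/(4π·59.9) = 0.003540 K/W
  R_polyurethane foam = (1/0.102 − 1/0.219)/(4πk) = 5.238/(4π·0.0277) = 15.05 K/W
  R_cellular glass = (1/0.219 − 1/0.335)/(4πk) = 1.581/(4π·0.0626) = 2.010 K/W
ΣR = 0.003540 + 15.05 + 2.010 = 17.06 K/W
Q = ΔT/ΣR = (-183 °C − 20.2 °C)/17.06 = -11.9 W
(Negative Q ⇒ heat flows inward; heat gain = 11.9 W.)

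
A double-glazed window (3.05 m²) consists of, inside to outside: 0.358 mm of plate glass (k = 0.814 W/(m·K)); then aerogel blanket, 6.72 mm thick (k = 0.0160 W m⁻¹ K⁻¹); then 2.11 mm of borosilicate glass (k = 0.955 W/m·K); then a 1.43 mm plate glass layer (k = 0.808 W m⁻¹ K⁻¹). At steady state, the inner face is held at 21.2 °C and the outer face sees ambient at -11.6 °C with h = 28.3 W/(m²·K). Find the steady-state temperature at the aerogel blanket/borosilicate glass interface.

Series thermal resistances, inner to outer:
  R_plate glass = L/(kA) = 3.58×10^-4/(0.814·3.05) = 1.442×10^-4 K/W
  R_aerogel blanket = L/(kA) = 0.00672/(0.0160·3.05) = 0.1377 K/W
  R_borosilicate glass = L/(kA) = 0.00211/(0.955·3.05) = 7.244×10^-4 K/W
  R_plate glass = L/(kA) = 0.00143/(0.808·3.05) = 5.803×10^-4 K/W
  R_conv,out = 1/(hA) = 1/(28.3·3.05) = 0.01159 K/W
ΣR = 1.442×10^-4 + 0.1377 + 7.244×10^-4 + 5.803×10^-4 + 0.01159 = 0.1507 K/W
Q = ΔT/ΣR = (21.2 °C − -11.6 °C)/0.1507 = 217.7 W
From the inner boundary to the aerogel blanket/borosilicate glass interface, ΣR_partial = 0.1378 K/W.
T_interface = T_in − Q·ΣR_partial = 21.2 °C − (217.7)(0.1378) = -8.80 °C

T = -8.80 °C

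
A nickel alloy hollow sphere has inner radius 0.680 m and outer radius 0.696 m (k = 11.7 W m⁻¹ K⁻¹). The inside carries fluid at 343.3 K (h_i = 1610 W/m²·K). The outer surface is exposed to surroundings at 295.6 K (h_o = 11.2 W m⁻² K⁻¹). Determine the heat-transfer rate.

Q = 3.18 kW

Resistance network (inner→outer):
  R_conv,in = 1/(4πr²h) = 1/(4π·0.680²·1610) = 1.069×10^-4 K/W
  R_nickel alloy = (1/0.680 − 1/0.696)/(4πk) = 0.03381/(4π·11.7) = 2.299×10^-4 K/W
  R_conv,out = 1/(4πr²h) = 1/(4π·0.696²·11.2) = 0.01467 K/W
ΣR = 1.069×10^-4 + 2.299×10^-4 + 0.01467 = 0.01501 K/W
Q = ΔT/ΣR = (343.3 K − 295.6 K)/0.01501 = 3180 W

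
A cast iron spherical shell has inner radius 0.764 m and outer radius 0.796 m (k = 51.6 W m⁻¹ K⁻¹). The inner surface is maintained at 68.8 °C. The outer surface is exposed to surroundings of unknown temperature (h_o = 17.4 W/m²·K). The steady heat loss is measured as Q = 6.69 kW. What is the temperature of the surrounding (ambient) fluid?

T_out = 20.0 °C

Series resistances:
  R_cast iron = (1/0.764 − 1/0.796)/(4πk) = 0.05262/(4π·51.6) = 8.115×10^-5 K/W
  R_conv,out = 1/(4πr²h) = 1/(4π·0.796²·17.4) = 0.007218 K/W
ΣR = 0.007299 K/W
ΔT = Q·ΣR = 6690 × 0.007299 = 48.83 K
Heat flows outward, so T_out = T_in − ΔT = 68.8 − 48.83 = 20.0 °C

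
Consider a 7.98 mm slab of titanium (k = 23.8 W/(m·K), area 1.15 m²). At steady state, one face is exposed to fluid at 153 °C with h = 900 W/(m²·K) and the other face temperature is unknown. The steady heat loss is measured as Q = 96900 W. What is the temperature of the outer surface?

Series resistances:
  R_conv,in = 1/(hA) = 1/(900·1.15) = 9.662×10^-4 K/W
  R_titanium = L/(kA) = 0.00798/(23.8·1.15) = 2.916×10^-4 K/W
ΣR = 0.001258 K/W
ΔT = Q·ΣR = 96900 × 0.001258 = 121.9 K
Heat flows outward, so T_out = T_in − ΔT = 153 − 121.9 = 31.1 °C

T_out = 31.1 °C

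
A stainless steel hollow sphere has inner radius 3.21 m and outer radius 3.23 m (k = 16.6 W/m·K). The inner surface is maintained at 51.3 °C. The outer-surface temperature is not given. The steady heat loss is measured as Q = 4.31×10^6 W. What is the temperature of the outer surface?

T_out = 11.4 °C

Sum the resistances:
  R_stainless steel = (1/3.21 − 1/3.23)/(4πk) = 0.001929/(4π·16.6) = 9.247×10^-6 K/W
ΣR = 9.247×10^-6 K/W
ΔT = Q·ΣR = 4.31×10^6 × 9.247×10^-6 = 39.85 K
Heat flows outward, so T_out = T_in − ΔT = 51.3 − 39.85 = 11.4 °C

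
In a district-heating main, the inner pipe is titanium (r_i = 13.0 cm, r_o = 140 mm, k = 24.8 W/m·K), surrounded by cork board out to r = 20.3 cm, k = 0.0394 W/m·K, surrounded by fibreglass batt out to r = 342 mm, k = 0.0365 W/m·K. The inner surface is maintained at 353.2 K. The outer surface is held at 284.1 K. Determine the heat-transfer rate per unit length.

Treat each layer as a resistance in series:
  R'_titanium = ln(0.140/0.130)/(2πk) = 0.07411/(2π·24.8) = 4.756×10^-4 m·K/W
  R'_cork board = ln(0.203/0.140)/(2πk) = 0.3716/(2π·0.0394) = 1.501 m·K/W
  R'_fibreglass batt = ln(0.342/0.203)/(2πk) = 0.5216/(2π·0.0365) = 2.274 m·K/W
ΣR = 4.756×10^-4 + 1.501 + 2.274 = 3.775 m·K/W
Q' = ΔT/ΣR = (353.2 K − 284.1 K)/3.775 = 18.3 W/m

Q' = 18.3 W/m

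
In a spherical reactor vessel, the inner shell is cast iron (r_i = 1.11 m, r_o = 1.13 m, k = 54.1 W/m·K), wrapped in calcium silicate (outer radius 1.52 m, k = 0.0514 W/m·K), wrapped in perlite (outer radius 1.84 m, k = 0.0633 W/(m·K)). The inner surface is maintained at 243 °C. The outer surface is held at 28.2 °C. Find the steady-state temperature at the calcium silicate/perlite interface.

T = 90.6 °C

Series thermal resistances, inner to outer:
  R_cast iron = (1/1.11 − 1/1.13)/(4πk) = 0.01595/(4π·54.1) = 2.345×10^-5 K/W
  R_calcium silicate = (1/1.13 − 1/1.52)/(4πk) = 0.2271/(4π·0.0514) = 0.3515 K/W
  R_perlite = (1/1.52 − 1/1.84)/(4πk) = 0.1144/(4π·0.0633) = 0.1438 K/W
ΣR = 2.345×10^-5 + 0.3515 + 0.1438 = 0.4953 K/W
Q = ΔT/ΣR = (243 °C − 28.2 °C)/0.4953 = 433.7 W
From the inner boundary to the calcium silicate/perlite interface, ΣR_partial = 0.3515 K/W.
T_interface = T_in − Q·ΣR_partial = 243 °C − (433.7)(0.3515) = 90.6 °C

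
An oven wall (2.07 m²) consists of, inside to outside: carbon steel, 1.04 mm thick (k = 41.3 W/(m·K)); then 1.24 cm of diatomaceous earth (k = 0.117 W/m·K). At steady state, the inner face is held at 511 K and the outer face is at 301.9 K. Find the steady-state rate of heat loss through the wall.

Treat each layer as a resistance in series:
  R_carbon steel = L/(kA) = 0.00104/(41.3·2.07) = 1.217×10^-5 K/W
  R_diatomaceous earth = L/(kA) = 0.0124/(0.117·2.07) = 0.05120 K/W
ΣR = 1.217×10^-5 + 0.05120 = 0.05121 K/W
Q = ΔT/ΣR = (511 K − 301.9 K)/0.05121 = 4080 W

Q = 4.08 kW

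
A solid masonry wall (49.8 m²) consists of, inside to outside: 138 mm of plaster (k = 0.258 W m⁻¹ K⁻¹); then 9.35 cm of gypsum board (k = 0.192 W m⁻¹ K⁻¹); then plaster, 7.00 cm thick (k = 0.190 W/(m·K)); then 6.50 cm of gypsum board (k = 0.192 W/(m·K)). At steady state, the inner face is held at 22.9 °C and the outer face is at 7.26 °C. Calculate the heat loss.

Resistance network (inner→outer):
  R_plaster = L/(kA) = 0.138/(0.258·49.8) = 0.01074 K/W
  R_gypsum board = L/(kA) = 0.0935/(0.192·49.8) = 0.009779 K/W
  R_plaster = L/(kA) = 0.0700/(0.190·49.8) = 0.007398 K/W
  R_gypsum board = L/(kA) = 0.0650/(0.192·49.8) = 0.006798 K/W
ΣR = 0.01074 + 0.009779 + 0.007398 + 0.006798 = 0.03471 K/W
Q = ΔT/ΣR = (22.9 °C − 7.26 °C)/0.03471 = 451 W

Q = 451 W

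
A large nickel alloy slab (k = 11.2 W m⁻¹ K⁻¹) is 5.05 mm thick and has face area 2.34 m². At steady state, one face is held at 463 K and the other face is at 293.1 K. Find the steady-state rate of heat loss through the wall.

Q = kA·ΔT/L = 11.2 × 2.34 × |463 K − 293.1 K| / 0.00505 = 8.82×10^5 W

Q = 882 kW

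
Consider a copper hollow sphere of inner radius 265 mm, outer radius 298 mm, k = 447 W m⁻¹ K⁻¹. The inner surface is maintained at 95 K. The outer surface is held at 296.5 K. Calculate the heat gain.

Q = 4πk·ΔT/(1/r₁ − 1/r₂) = 4π × 447 × 201.5 / (1/0.265 − 1/0.298) = 2.71×10^6 W

Q = 2.71×10^6 W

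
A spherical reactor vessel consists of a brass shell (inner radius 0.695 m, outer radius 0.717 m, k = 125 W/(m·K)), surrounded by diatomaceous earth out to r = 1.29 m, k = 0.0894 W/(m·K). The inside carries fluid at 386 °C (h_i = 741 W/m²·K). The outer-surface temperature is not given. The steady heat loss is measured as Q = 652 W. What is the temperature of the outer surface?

Series resistances:
  R_conv,in = 1/(4πr²h) = 1/(4π·0.695²·741) = 2.223×10^-4 K/W
  R_brass = (1/0.695 − 1/0.717)/(4πk) = 0.04415/(4π·125) = 2.811×10^-5 K/W
  R_diatomaceous earth = (1/0.717 − 1/1.29)/(4πk) = 0.6195/(4π·0.0894) = 0.5514 K/W
ΣR = 0.5517 K/W
ΔT = Q·ΣR = 652 × 0.5517 = 359.7 K
Heat flows outward, so T_out = T_in − ΔT = 386 − 359.7 = 26.3 °C

T_out = 26.3 °C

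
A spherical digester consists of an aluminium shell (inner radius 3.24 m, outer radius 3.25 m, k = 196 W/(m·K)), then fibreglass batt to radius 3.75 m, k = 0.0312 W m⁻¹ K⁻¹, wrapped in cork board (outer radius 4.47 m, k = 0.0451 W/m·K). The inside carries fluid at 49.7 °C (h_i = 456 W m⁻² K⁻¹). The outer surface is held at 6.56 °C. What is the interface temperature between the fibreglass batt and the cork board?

Resistance network (inner→outer):
  R_conv,in = 1/(4πr²h) = 1/(4π·3.24²·456) = 1.662×10^-5 K/W
  R_aluminium = (1/3.24 − 1/3.25)/(4πk) = 9.497×10^-4/(4π·196) = 3.856×10^-7 K/W
  R_fibreglass batt = (1/3.25 − 1/3.75)/(4πk) = 0.04103/(4π·0.0312) = 0.1046 K/W
  R_cork board = (1/3.75 − 1/4.47)/(4πk) = 0.04295/(4π·0.0451) = 0.07579 K/W
ΣR = 1.662×10^-5 + 3.856×10^-7 + 0.1046 + 0.07579 = 0.1804 K/W
Q = ΔT/ΣR = (49.7 °C − 6.56 °C)/0.1804 = 239.1 W
From the inner boundary to the fibreglass batt/cork board interface, ΣR_partial = 0.1046 K/W.
T_interface = T_in − Q·ΣR_partial = 49.7 °C − (239.1)(0.1046) = 24.7 °C

T = 24.7 °C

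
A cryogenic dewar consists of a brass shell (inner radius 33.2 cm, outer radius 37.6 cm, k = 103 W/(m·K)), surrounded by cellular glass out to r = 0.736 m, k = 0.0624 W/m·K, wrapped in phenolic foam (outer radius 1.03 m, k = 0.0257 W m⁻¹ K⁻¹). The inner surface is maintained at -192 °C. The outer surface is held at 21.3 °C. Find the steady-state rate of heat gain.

Q = 74.6 W

Resistance network (inner→outer):
  R_brass = (1/0.332 − 1/0.376)/(4πk) = 0.3525/(4π·103) = 2.723×10^-4 K/W
  R_cellular glass = (1/0.376 − 1/0.736)/(4πk) = 1.301/(4π·0.0624) = 1.659 K/W
  R_phenolic foam = (1/0.736 − 1/1.03)/(4πk) = 0.3878/(4π·0.0257) = 1.201 K/W
ΣR = 2.723×10^-4 + 1.659 + 1.201 = 2.860 K/W
Q = ΔT/ΣR = (-192 °C − 21.3 °C)/2.860 = -74.6 W
(Negative Q ⇒ heat flows inward; heat gain = 74.6 W.)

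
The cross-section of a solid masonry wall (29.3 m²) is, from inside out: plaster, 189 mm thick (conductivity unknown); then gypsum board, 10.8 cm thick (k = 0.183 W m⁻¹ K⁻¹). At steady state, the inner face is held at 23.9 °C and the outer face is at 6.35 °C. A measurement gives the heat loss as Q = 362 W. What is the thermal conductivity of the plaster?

ΣR = ΔT/Q = |23.9 − 6.35|/362 = 0.04848 K/W
Known resistances:
  R_gypsum board = L/(kA) = 0.108/(0.183·29.3) = 0.02014 K/W
R_plaster = ΣR − ΣR_known = 0.04848 − 0.02014 = 0.02834 K/W
L/(kA) = 0.02834 ⇒ k = 0.189/(0.02834·29.3) = 0.228 W/m·K

k = 0.228 W/m·K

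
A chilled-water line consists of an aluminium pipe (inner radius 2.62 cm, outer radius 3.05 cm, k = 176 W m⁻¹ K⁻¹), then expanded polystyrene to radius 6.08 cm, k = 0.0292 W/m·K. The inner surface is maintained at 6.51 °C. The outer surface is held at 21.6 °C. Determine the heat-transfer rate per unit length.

Resistance network (inner→outer):
  R'_aluminium = ln(0.0305/0.0262)/(2πk) = 0.1520/(2π·176) = 1.374×10^-4 m·K/W
  R'_expanded polystyrene = ln(0.0608/0.0305)/(2πk) = 0.6899/(2π·0.0292) = 3.760 m·K/W
ΣR = 1.374×10^-4 + 3.760 = 3.760 m·K/W
Q' = ΔT/ΣR = (6.51 °C − 21.6 °C)/3.760 = -4.01 W/m
(Negative Q' ⇒ heat flows inward; heat gain = 4.01 W/m.)

Q' = 4.01 W/m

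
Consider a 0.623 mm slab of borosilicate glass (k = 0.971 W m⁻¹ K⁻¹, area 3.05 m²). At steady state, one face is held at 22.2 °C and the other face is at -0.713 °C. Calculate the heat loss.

Q = kA·ΔT/L = 0.971 × 3.05 × |22.2 °C − -0.713 °C| / 6.23×10^-4 = 1.09×10^5 W

Q = 1.09×10^5 W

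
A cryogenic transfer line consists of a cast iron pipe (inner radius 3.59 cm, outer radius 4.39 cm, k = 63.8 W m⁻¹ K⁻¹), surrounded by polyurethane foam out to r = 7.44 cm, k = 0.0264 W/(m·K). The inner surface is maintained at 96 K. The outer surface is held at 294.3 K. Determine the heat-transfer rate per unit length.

Resistance network (inner→outer):
  R'_cast iron = ln(0.0439/0.0359)/(2πk) = 0.2012/(2π·63.8) = 5.019×10^-4 m·K/W
  R'_polyurethane foam = ln(0.0744/0.0439)/(2πk) = 0.5275/(2π·0.0264) = 3.180 m·K/W
ΣR = 5.019×10^-4 + 3.180 = 3.181 m·K/W
Q' = ΔT/ΣR = (96 K − 294.3 K)/3.181 = -62.3 W/m
(Negative Q' ⇒ heat flows inward; heat gain = 62.3 W/m.)

Q' = 62.3 W/m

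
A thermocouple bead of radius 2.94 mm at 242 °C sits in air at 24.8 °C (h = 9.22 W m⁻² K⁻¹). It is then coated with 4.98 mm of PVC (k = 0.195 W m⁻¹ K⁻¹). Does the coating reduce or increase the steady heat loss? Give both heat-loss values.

Critical radius for a sphere: r_cr = 2k/h = 0.0423 m = 4.23 cm.
Outer radius after coating: r₂ = 0.00294 + 0.00498 = 0.00792 m.
Since r₁ < r_cr and r₂ ≤ r_cr, the coating moves toward the maximum at r_cr — heat loss rises.
Bare: R = 1/(4πr₁²h) = 998.5 K/W; Q = 217.2/998.5 = 0.218 W.
Coated: R = R_cond + R_conv = 224.9 K/W; Q = 217.2/224.9 = 0.966 W.

increases: 0.218 → 0.966 W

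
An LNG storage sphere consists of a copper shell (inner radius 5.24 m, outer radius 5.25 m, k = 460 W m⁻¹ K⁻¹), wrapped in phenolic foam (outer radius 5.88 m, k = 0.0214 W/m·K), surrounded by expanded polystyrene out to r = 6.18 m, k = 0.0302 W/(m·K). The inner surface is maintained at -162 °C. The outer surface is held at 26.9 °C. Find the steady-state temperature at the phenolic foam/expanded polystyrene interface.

Series thermal resistances, inner to outer:
  R_copper = (1/5.24 − 1/5.25)/(4πk) = 3.635×10^-4/(4π·460) = 6.288×10^-8 K/W
  R_phenolic foam = (1/5.25 − 1/5.88)/(4πk) = 0.02041/(4π·0.0214) = 0.07589 K/W
  R_expanded polystyrene = (1/5.88 − 1/6.18)/(4πk) = 0.008256/(4π·0.0302) = 0.02175 K/W
ΣR = 6.288×10^-8 + 0.07589 + 0.02175 = 0.09764 K/W
Q = ΔT/ΣR = (-162 °C − 26.9 °C)/0.09764 = -1935 W
From the inner boundary to the phenolic foam/expanded polystyrene interface, ΣR_partial = 0.07589 K/W.
T_interface = T_in − Q·ΣR_partial = -162 °C − (-1935)(0.07589) = -15.2 °C

T = -15.2 °C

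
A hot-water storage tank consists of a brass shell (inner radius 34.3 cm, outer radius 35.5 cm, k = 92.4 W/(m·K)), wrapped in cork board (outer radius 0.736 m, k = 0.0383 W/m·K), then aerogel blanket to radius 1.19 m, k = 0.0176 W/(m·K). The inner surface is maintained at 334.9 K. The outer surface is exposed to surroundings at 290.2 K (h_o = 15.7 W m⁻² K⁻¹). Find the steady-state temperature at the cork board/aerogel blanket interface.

Resistance network (inner→outer):
  R_brass = (1/0.343 − 1/0.355)/(4πk) = 0.09855/(4π·92.4) = 8.487×10^-5 K/W
  R_cork board = (1/0.355 − 1/0.736)/(4πk) = 1.458/(4π·0.0383) = 3.030 K/W
  R_aerogel blanket = (1/0.736 − 1/1.19)/(4πk) = 0.5184/(4π·0.0176) = 2.344 K/W
  R_conv,out = 1/(4πr²h) = 1/(4π·1.19²·15.7) = 0.003579 K/W
ΣR = 8.487×10^-5 + 3.030 + 2.344 + 0.003579 = 5.378 K/W
Q = ΔT/ΣR = (334.9 K − 290.2 K)/5.378 = 8.312 W
From the inner boundary to the cork board/aerogel blanket interface, ΣR_partial = 3.030 K/W.
T_interface = T_in − Q·ΣR_partial = 334.9 K − (8.312)(3.030) = 309.7 K

T = 309.7 K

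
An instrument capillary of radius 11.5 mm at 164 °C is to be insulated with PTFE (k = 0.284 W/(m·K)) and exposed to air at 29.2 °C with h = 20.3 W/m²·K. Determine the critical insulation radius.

r_cr = 1.40 cm

For a cylinder, r_cr = k_ins/h = 0.284/20.3 = 0.0140 m = 1.40 cm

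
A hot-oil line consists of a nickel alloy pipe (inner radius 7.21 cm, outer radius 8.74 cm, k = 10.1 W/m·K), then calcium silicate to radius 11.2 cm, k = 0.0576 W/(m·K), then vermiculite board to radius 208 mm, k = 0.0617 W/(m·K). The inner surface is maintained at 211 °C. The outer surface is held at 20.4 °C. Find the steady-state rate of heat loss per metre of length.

Q' = 83.4 W/m

Resistance network (inner→outer):
  R'_nickel alloy = ln(0.0874/0.0721)/(2πk) = 0.1924/(2π·10.1) = 0.003032 m·K/W
  R'_calcium silicate = ln(0.112/0.0874)/(2πk) = 0.2480/(2π·0.0576) = 0.6853 m·K/W
  R'_vermiculite board = ln(0.208/0.112)/(2πk) = 0.6190/(2π·0.0617) = 1.597 m·K/W
ΣR = 0.003032 + 0.6853 + 1.597 = 2.285 m·K/W
Q' = ΔT/ΣR = (211 °C − 20.4 °C)/2.285 = 83.4 W/m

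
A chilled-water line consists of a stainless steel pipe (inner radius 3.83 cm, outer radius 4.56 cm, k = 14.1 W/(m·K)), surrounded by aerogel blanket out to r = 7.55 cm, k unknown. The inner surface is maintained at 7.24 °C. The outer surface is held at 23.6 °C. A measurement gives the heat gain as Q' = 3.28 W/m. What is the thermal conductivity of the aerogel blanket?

k = 0.0161 W/m·K

ΣR = ΔT/Q' = |7.24 − 23.6|/3.28 = 4.988 m·K/W
Known resistances:
  R'_stainless steel = ln(0.0456/0.0383)/(2πk) = 0.1745/(2π·14.1) = 0.001969 m·K/W
R_aerogel blanket = ΣR − ΣR_known = 4.988 − 0.001969 = 4.986 m·K/W
ln(r₂/r₁)/(2πk) = 4.986 ⇒ k = 0.5042/(2π·4.986) = 0.0161 W/m·K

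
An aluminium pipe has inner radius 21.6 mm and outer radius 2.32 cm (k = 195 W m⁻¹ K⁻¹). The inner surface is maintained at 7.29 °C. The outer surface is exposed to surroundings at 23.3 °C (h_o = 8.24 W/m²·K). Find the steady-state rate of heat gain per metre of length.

Q' = 19.2 W/m

Resistance network (inner→outer):
  R'_aluminium = ln(0.0232/0.0216)/(2πk) = 0.07146/(2π·195) = 5.832×10^-5 m·K/W
  R'_conv,out = 1/(2πr h) = 1/(2π·0.0232·8.24) = 0.8325 m·K/W
ΣR = 5.832×10^-5 + 0.8325 = 0.8326 m·K/W
Q' = ΔT/ΣR = (7.29 °C − 23.3 °C)/0.8326 = -19.2 W/m
(Negative Q' ⇒ heat flows inward; heat gain = 19.2 W/m.)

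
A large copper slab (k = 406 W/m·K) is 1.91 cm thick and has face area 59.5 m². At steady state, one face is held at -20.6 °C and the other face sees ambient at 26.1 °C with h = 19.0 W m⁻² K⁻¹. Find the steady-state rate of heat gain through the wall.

Q = 52700 W

Resistance network (inner→outer):
  R_copper = L/(kA) = 0.0191/(406·59.5) = 7.907×10^-7 K/W
  R_conv,out = 1/(hA) = 1/(19.0·59.5) = 8.846×10^-4 K/W
ΣR = 7.907×10^-7 + 8.846×10^-4 = 8.854×10^-4 K/W
Q = ΔT/ΣR = (-20.6 °C − 26.1 °C)/8.854×10^-4 = -52700 W
(Negative Q ⇒ heat flows inward; heat gain = 52700 W.)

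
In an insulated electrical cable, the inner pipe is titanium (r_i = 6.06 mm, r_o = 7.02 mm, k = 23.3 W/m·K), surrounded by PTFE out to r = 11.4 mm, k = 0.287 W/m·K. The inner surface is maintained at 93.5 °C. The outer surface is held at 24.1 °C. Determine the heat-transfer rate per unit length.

Q' = 257 W/m

Series thermal resistances, inner to outer:
  R'_titanium = ln(0.00702/0.00606)/(2πk) = 0.1471/(2π·23.3) = 0.001004 m·K/W
  R'_PTFE = ln(0.0114/0.00702)/(2πk) = 0.4849/(2π·0.287) = 0.2689 m·K/W
ΣR = 0.001004 + 0.2689 = 0.2699 m·K/W
Q' = ΔT/ΣR = (93.5 °C − 24.1 °C)/0.2699 = 257 W/m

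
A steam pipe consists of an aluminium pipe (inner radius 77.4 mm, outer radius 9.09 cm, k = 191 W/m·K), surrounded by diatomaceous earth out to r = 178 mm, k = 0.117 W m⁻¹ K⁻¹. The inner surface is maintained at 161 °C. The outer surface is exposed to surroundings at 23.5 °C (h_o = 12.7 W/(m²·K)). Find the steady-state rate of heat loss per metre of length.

Q' = 140 W/m

Resistance network (inner→outer):
  R'_aluminium = ln(0.0909/0.0774)/(2πk) = 0.1608/(2π·191) = 1.340×10^-4 m·K/W
  R'_diatomaceous earth = ln(0.178/0.0909)/(2πk) = 0.6720/(2π·0.117) = 0.9142 m·K/W
  R'_conv,out = 1/(2πr h) = 1/(2π·0.178·12.7) = 0.07040 m·K/W
ΣR = 1.340×10^-4 + 0.9142 + 0.07040 = 0.9847 m·K/W
Q' = ΔT/ΣR = (161 °C − 23.5 °C)/0.9847 = 140 W/m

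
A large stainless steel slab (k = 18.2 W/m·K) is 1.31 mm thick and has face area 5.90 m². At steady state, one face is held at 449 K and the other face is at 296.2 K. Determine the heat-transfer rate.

Q = kA·ΔT/L = 18.2 × 5.90 × |449 K − 296.2 K| / 0.00131 = 1.25×10^7 W

Q = 12500 kW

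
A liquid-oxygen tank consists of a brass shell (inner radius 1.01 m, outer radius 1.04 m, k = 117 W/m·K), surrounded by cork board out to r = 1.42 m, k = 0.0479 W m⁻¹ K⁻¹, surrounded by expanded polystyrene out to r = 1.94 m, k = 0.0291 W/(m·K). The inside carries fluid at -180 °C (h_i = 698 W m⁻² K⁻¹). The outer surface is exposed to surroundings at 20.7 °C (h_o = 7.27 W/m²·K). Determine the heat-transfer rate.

Q = 212 W

Resistance network (inner→outer):
  R_conv,in = 1/(4πr²h) = 1/(4π·1.01²·698) = 1.118×10^-4 K/W
  R_brass = (1/1.01 − 1/1.04)/(4πk) = 0.02856/(4π·117) = 1.943×10^-5 K/W
  R_cork board = (1/1.04 − 1/1.42)/(4πk) = 0.2573/(4π·0.0479) = 0.4275 K/W
  R_expanded polystyrene = (1/1.42 − 1/1.94)/(4πk) = 0.1888/(4π·0.0291) = 0.5162 K/W
  R_conv,out = 1/(4πr²h) = 1/(4π·1.94²·7.27) = 0.002908 K/W
ΣR = 1.118×10^-4 + 1.943×10^-5 + 0.4275 + 0.5162 + 0.002908 = 0.9467 K/W
Q = ΔT/ΣR = (-180 °C − 20.7 °C)/0.9467 = -212 W
(Negative Q ⇒ heat flows inward; heat gain = 212 W.)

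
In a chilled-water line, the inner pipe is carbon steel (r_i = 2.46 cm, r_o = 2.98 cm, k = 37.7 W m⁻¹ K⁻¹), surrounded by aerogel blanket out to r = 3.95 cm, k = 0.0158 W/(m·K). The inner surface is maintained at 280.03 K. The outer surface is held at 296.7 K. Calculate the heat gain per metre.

Series thermal resistances, inner to outer:
  R'_carbon steel = ln(0.0298/0.0246)/(2πk) = 0.1918/(2π·37.7) = 8.095×10^-4 m·K/W
  R'_aerogel blanket = ln(0.0395/0.0298)/(2πk) = 0.2818/(2π·0.0158) = 2.839 m·K/W
ΣR = 8.095×10^-4 + 2.839 = 2.840 m·K/W
Q' = ΔT/ΣR = (280.03 K − 296.7 K)/2.840 = -5.87 W/m
(Negative Q' ⇒ heat flows inward; heat gain = 5.87 W/m.)

Q' = 5.87 W/m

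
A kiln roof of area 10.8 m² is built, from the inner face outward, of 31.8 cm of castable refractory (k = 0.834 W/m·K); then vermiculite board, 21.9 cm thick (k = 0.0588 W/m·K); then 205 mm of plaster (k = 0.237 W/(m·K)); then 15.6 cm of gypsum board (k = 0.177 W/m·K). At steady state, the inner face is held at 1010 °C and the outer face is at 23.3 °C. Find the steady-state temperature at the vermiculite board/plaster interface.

Resistance network (inner→outer):
  R_castable refractory = L/(kA) = 0.318/(0.834·10.8) = 0.03531 K/W
  R_vermiculite board = L/(kA) = 0.219/(0.0588·10.8) = 0.3449 K/W
  R_plaster = L/(kA) = 0.205/(0.237·10.8) = 0.08009 K/W
  R_gypsum board = L/(kA) = 0.156/(0.177·10.8) = 0.08161 K/W
ΣR = 0.03531 + 0.3449 + 0.08009 + 0.08161 = 0.5419 K/W
Q = ΔT/ΣR = (1010 °C − 23.3 °C)/0.5419 = 1821 W
From the inner boundary to the vermiculite board/plaster interface, ΣR_partial = 0.3802 K/W.
T_interface = T_in − Q·ΣR_partial = 1010 °C − (1821)(0.3802) = 318 °C

T = 318 °C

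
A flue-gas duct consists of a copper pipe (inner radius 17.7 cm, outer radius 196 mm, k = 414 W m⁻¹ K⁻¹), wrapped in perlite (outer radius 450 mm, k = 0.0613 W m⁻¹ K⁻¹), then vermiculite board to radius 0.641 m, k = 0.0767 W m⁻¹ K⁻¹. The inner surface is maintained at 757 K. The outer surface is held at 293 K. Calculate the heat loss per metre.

Q' = 160 W/m

Treat each layer as a resistance in series:
  R'_copper = ln(0.196/0.177)/(2πk) = 0.1020/(2π·414) = 3.920×10^-5 m·K/W
  R'_perlite = ln(0.450/0.196)/(2πk) = 0.8311/(2π·0.0613) = 2.158 m·K/W
  R'_vermiculite board = ln(0.641/0.450)/(2πk) = 0.3538/(2π·0.0767) = 0.7341 m·K/W
ΣR = 3.920×10^-5 + 2.158 + 0.7341 = 2.892 m·K/W
Q' = ΔT/ΣR = (757 K − 293 K)/2.892 = 160 W/m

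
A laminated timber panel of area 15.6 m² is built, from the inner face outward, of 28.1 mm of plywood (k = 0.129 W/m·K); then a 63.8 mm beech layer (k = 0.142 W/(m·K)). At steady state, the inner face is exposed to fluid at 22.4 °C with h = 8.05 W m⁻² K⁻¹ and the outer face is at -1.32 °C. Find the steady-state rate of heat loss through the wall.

Q = 468 W

Treat each layer as a resistance in series:
  R_conv,in = 1/(hA) = 1/(8.05·15.6) = 0.007963 K/W
  R_plywood = L/(kA) = 0.0281/(0.129·15.6) = 0.01396 K/W
  R_beech = L/(kA) = 0.0638/(0.142·15.6) = 0.02880 K/W
ΣR = 0.007963 + 0.01396 + 0.02880 = 0.05072 K/W
Q = ΔT/ΣR = (22.4 °C − -1.32 °C)/0.05072 = 468 W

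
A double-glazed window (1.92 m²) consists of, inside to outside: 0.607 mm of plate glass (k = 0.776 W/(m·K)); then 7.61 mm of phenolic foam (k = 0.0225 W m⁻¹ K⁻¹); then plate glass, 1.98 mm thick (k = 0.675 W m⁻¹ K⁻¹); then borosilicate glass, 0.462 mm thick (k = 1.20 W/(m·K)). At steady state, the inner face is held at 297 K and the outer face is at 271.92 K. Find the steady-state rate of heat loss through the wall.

Resistance network (inner→outer):
  R_plate glass = L/(kA) = 6.07×10^-4/(0.776·1.92) = 4.074×10^-4 K/W
  R_phenolic foam = L/(kA) = 0.00761/(0.0225·1.92) = 0.1762 K/W
  R_plate glass = L/(kA) = 0.00198/(0.675·1.92) = 0.001528 K/W
  R_borosilicate glass = L/(kA) = 4.62×10^-4/(1.20·1.92) = 2.005×10^-4 K/W
ΣR = 4.074×10^-4 + 0.1762 + 0.001528 + 2.005×10^-4 = 0.1783 K/W
Q = ΔT/ΣR = (297 K − 271.92 K)/0.1783 = 141 W

Q = 141 W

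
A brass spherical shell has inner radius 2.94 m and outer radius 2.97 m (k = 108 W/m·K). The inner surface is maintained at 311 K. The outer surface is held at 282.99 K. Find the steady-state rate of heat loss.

Q = 11100 kW

Q = 4πk·ΔT/(1/r₁ − 1/r₂) = 4π × 108 × 28.01 / (1/2.94 − 1/2.97) = 1.11×10^7 W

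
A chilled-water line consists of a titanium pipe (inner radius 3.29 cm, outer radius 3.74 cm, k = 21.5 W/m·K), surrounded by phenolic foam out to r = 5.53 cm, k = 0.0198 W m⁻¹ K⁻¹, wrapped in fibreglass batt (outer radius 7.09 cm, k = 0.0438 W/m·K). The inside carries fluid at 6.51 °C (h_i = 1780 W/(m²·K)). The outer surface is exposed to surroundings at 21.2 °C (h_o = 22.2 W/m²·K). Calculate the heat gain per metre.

Series thermal resistances, inner to outer:
  R'_conv,in = 1/(2πr h) = 1/(2π·0.0329·1780) = 0.002718 m·K/W
  R'_titanium = ln(0.0374/0.0329)/(2πk) = 0.1282/(2π·21.5) = 9.490×10^-4 m·K/W
  R'_phenolic foam = ln(0.0553/0.0374)/(2πk) = 0.3911/(2π·0.0198) = 3.144 m·K/W
  R'_fibreglass batt = ln(0.0709/0.0553)/(2πk) = 0.2485/(2π·0.0438) = 0.9030 m·K/W
  R'_conv,out = 1/(2πr h) = 1/(2π·0.0709·22.2) = 0.1011 m·K/W
ΣR = 0.002718 + 9.490×10^-4 + 3.144 + 0.9030 + 0.1011 = 4.152 m·K/W
Q' = ΔT/ΣR = (6.51 °C − 21.2 °C)/4.152 = -3.54 W/m
(Negative Q' ⇒ heat flows inward; heat gain = 3.54 W/m.)

Q' = 3.54 W/m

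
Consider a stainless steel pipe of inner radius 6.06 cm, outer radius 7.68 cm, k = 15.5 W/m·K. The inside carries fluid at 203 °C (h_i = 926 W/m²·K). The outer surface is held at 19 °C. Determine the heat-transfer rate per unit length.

Treat each layer as a resistance in series:
  R'_conv,in = 1/(2πr h) = 1/(2π·0.0606·926) = 0.002836 m·K/W
  R'_stainless steel = ln(0.0768/0.0606)/(2πk) = 0.2369/(2π·15.5) = 0.002433 m·K/W
ΣR = 0.002836 + 0.002433 = 0.005269 m·K/W
Q' = ΔT/ΣR = (203 °C − 19 °C)/0.005269 = 34900 W/m

Q' = 34.9 kW/m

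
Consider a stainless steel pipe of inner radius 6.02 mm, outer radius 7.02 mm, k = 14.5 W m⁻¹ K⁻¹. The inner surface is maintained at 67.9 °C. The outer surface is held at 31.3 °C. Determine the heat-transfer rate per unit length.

Q' = 2πk·ΔT/ln(r₂/r₁) = 2π × 14.5 × 36.6 / ln(0.00702/0.00602) = 21700 W/m

Q' = 21.7 kW/m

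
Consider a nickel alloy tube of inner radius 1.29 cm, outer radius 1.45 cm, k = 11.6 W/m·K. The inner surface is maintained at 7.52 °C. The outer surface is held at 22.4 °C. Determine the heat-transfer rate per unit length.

Q' = 2πk·ΔT/ln(r₂/r₁) = 2π × 11.6 × 14.88 / ln(0.0145/0.0129) = 9280 W/m

Q' = 9.28 kW/m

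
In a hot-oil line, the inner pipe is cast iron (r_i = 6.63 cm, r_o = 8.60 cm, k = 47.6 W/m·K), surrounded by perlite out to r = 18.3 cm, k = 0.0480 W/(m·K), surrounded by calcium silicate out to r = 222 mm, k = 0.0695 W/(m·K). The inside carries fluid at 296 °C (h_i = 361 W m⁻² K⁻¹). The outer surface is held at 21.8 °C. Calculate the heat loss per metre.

Treat each layer as a resistance in series:
  R'_conv,in = 1/(2πr h) = 1/(2π·0.0663·361) = 0.006650 m·K/W
  R'_cast iron = ln(0.0860/0.0663)/(2πk) = 0.2602/(2π·47.6) = 8.699×10^-4 m·K/W
  R'_perlite = ln(0.183/0.0860)/(2πk) = 0.7551/(2π·0.0480) = 2.504 m·K/W
  R'_calcium silicate = ln(0.222/0.183)/(2πk) = 0.1932/(2π·0.0695) = 0.4424 m·K/W
ΣR = 0.006650 + 8.699×10^-4 + 2.504 + 0.4424 = 2.954 m·K/W
Q' = ΔT/ΣR = (296 °C − 21.8 °C)/2.954 = 92.8 W/m

Q' = 92.8 W/m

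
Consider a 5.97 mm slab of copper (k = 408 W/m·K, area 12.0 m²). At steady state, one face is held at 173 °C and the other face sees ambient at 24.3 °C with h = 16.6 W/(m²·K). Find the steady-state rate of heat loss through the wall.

Treat each layer as a resistance in series:
  R_copper = L/(kA) = 0.00597/(408·12.0) = 1.219×10^-6 K/W
  R_conv,out = 1/(hA) = 1/(16.6·12.0) = 0.005020 K/W
ΣR = 1.219×10^-6 + 0.005020 = 0.005021 K/W
Q = ΔT/ΣR = (173 °C − 24.3 °C)/0.005021 = 29600 W

Q = 29600 W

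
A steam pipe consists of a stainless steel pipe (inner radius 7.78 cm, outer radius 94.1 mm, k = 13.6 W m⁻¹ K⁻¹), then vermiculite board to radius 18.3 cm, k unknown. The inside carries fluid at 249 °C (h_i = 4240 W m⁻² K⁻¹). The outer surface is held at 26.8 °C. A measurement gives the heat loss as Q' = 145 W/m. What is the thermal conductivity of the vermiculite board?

ΣR = ΔT/Q' = |249 − 26.8|/145 = 1.532 m·K/W
Known resistances:
  R'_conv,in = 1/(2πr h) = 1/(2π·0.0778·4240) = 4.825×10^-4 m·K/W
  R'_stainless steel = ln(0.0941/0.0778)/(2πk) = 0.1902/(2π·13.6) = 0.002226 m·K/W
R_vermiculite board = ΣR − ΣR_known = 1.532 − 0.002708 = 1.529 m·K/W
ln(r₂/r₁)/(2πk) = 1.529 ⇒ k = 0.6651/(2π·1.529) = 0.0692 W/m·K

k = 0.0692 W/m·K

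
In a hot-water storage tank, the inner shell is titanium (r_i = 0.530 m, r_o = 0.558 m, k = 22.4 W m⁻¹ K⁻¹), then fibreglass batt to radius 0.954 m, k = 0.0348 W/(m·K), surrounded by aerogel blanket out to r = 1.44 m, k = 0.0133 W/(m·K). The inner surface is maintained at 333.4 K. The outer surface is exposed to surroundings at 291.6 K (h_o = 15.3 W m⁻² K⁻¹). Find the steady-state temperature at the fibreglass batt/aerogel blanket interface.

T = 314.8 K

Treat each layer as a resistance in series:
  R_titanium = (1/0.530 − 1/0.558)/(4πk) = 0.09468/(4π·22.4) = 3.363×10^-4 K/W
  R_fibreglass batt = (1/0.558 − 1/0.954)/(4πk) = 0.7439/(4π·0.0348) = 1.701 K/W
  R_aerogel blanket = (1/0.954 − 1/1.44)/(4πk) = 0.3538/(4π·0.0133) = 2.117 K/W
  R_conv,out = 1/(4πr²h) = 1/(4π·1.44²·15.3) = 0.002508 K/W
ΣR = 3.363×10^-4 + 1.701 + 2.117 + 0.002508 = 3.821 K/W
Q = ΔT/ΣR = (333.4 K − 291.6 K)/3.821 = 10.94 W
From the inner boundary to the fibreglass batt/aerogel blanket interface, ΣR_partial = 1.701 K/W.
T_interface = T_in − Q·ΣR_partial = 333.4 K − (10.94)(1.701) = 314.8 K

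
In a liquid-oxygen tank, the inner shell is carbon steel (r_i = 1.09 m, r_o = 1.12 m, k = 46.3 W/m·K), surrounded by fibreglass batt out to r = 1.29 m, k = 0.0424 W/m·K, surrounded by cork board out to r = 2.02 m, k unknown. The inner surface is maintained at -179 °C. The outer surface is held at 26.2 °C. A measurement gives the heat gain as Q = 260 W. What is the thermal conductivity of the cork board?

k = 0.0392 W/m·K

ΣR = ΔT/Q = |-179 − 26.2|/260 = 0.7892 K/W
Known resistances:
  R_carbon steel = (1/1.09 − 1/1.12)/(4πk) = 0.02457/(4π·46.3) = 4.224×10^-5 K/W
  R_fibreglass batt = (1/1.12 − 1/1.29)/(4πk) = 0.1177/(4π·0.0424) = 0.2208 K/W
R_cork board = ΣR − ΣR_known = 0.7892 − 0.2208 = 0.5684 K/W
(1/r₁−1/r₂)/(4πk) = 0.5684 ⇒ k = 0.2801/(4π·0.5684) = 0.0392 W/m·K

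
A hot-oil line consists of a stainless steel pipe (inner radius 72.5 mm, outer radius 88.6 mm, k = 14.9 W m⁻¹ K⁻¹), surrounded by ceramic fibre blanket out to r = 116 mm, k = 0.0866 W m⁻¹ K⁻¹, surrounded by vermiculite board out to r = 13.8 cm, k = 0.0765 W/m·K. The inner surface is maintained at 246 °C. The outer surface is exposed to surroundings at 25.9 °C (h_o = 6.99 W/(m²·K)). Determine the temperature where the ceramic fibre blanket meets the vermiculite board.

Series thermal resistances, inner to outer:
  R'_stainless steel = ln(0.0886/0.0725)/(2πk) = 0.2005/(2π·14.9) = 0.002142 m·K/W
  R'_ceramic fibre blanket = ln(0.116/0.0886)/(2πk) = 0.2695/(2π·0.0866) = 0.4952 m·K/W
  R'_vermiculite board = ln(0.138/0.116)/(2πk) = 0.1737/(2π·0.0765) = 0.3613 m·K/W
  R'_conv,out = 1/(2πr h) = 1/(2π·0.138·6.99) = 0.1650 m·K/W
ΣR = 0.002142 + 0.4952 + 0.3613 + 0.1650 = 1.024 m·K/W
Q' = ΔT/ΣR = (246 °C − 25.9 °C)/1.024 = 214.9 W/m
From the inner boundary to the ceramic fibre blanket/vermiculite board interface, ΣR_partial = 0.4973 m·K/W.
T_interface = T_in − Q'·ΣR_partial = 246 °C − (214.9)(0.4973) = 139 °C

T = 139 °C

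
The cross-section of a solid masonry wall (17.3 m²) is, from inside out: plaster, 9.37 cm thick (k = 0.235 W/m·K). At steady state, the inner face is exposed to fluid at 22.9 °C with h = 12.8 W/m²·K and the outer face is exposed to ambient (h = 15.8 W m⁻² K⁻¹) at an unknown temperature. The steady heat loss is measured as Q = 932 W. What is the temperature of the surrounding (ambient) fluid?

Sum the resistances:
  R_conv,in = 1/(hA) = 1/(12.8·17.3) = 0.004516 K/W
  R_plaster = L/(kA) = 0.0937/(0.235·17.3) = 0.02305 K/W
  R_conv,out = 1/(hA) = 1/(15.8·17.3) = 0.003658 K/W
ΣR = 0.03122 K/W
ΔT = Q·ΣR = 932 × 0.03122 = 29.10 K
Heat flows outward, so T_out = T_in − ΔT = 22.9 − 29.10 = -6.20 °C

T_out = -6.20 °C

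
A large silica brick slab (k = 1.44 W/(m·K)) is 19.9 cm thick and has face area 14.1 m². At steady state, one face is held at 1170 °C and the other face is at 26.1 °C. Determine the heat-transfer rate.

Q = 117 kW

Q = kA·ΔT/L = 1.44 × 14.1 × |1170 °C − 26.1 °C| / 0.199 = 1.17×10^5 W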